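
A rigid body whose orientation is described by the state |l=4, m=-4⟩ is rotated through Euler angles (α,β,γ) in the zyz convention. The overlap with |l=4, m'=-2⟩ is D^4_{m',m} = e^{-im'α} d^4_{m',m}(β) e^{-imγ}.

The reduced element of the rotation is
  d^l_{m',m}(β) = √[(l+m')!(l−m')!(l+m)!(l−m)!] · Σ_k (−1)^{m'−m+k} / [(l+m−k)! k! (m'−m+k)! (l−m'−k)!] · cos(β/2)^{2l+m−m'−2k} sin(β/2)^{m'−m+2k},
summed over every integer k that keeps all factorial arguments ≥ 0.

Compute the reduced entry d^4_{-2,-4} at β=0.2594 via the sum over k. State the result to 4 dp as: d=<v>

d^4_{-2,-4}(β=0.2594) via the finite sum:
c=cos(0.259400/2)=0.991601, s=sin(0.259400/2)=0.129337; N=√[2·720·1·40320]=7619.763776
Admissible k: 0..0 (factorial args all ≥0)
  k=0: (−1)^2·7619.7638/(1440)·0.9916^6·0.1293^2 = +0.084148
d^4_{-2,-4}(0.2594) = +0.084148

d=0.0841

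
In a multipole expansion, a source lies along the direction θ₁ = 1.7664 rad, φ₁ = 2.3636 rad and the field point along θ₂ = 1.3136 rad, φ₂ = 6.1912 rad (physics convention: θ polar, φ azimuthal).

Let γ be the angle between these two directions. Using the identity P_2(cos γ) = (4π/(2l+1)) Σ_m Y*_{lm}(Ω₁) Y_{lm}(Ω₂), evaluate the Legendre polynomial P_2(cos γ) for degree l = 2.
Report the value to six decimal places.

Term-by-term m-sum for l=2 (normalisation 4π/5 = 2.513274):
  [-2]  conj(Y_{2,-2})(Ω₁) = (0.005505, -0.371642) ; Y_{2,-2}(Ω₂) = (0.355184, 0.066091) ; Δ = (0.026517, -0.131637)
  [-1]  conj(Y_{2,-1})(Ω₁) = (0.104917, -0.103374) ; Y_{2,-1}(Ω₂) = (0.189246, 0.017457) ; Δ = (0.021660, -0.017732)
  [+0]  conj(Y_{2,0})(Ω₁) = (-0.279650, -0.000000) ; Y_{2,0}(Ω₂) = (-0.254170, 0.000000) ; Δ = (0.071079, 0.000000)
  [+1]  conj(Y_{2,1})(Ω₁) = (-0.104917, -0.103374) ; Y_{2,1}(Ω₂) = (-0.189246, 0.017457) ; Δ = (0.021660, 0.017732)
  [+2]  conj(Y_{2,2})(Ω₁) = (0.005505, 0.371642) ; Y_{2,2}(Ω₂) = (0.355184, -0.066091) ; Δ = (0.026517, 0.131637)
Accumulated sum (0.167433, 0.000000); after 4π/(2l+1) scaling, (0.420804, 0.000000) ⇒ P_2 = 0.420804

0.420804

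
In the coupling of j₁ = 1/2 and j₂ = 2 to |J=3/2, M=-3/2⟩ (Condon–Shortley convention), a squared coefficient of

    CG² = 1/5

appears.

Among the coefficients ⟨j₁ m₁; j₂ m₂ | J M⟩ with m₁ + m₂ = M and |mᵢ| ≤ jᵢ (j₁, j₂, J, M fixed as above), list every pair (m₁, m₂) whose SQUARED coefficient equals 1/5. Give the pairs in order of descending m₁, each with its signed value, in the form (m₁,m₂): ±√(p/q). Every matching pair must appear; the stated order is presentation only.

(-1/2,-1): −√(1/5)

Admissible pairs with m₁+m₂ = M = -3/2: (-1/2,-1), (1/2,-2)
  (m₁,m₂)=(1/2,-2): CG² = 4/5, CG = +√(4/5)
  (m₁,m₂)=(-1/2,-1): CG² = 1/5, CG = −√(1/5)   ← matches the target
Pairs with CG² = 1/5: (-1/2,-1): −√(1/5)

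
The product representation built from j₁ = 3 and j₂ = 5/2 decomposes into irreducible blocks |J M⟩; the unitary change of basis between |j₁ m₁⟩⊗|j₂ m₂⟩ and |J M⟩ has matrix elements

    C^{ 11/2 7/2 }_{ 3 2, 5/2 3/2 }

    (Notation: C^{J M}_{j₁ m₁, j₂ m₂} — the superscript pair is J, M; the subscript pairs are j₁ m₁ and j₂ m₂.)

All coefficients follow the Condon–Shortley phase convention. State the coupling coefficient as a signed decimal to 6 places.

+√(6/11) ≈ +0.738549

triangle: 0!×6!×5!/12! = 86400/479001600
(j±m)!: 5!×1!×4!×1!×9!×2! = 2090188800
prefactor² = (2J+1)×Δ×N² = 49766400/11
  k=0: +1/(0!×0!×1!×4!×5!×1!) = 1/2880
Σ = 1/2880  ⇒  CG² = 49766400/11×(1/2880)² = 6/11
CG = +√(6/11) = +0.738549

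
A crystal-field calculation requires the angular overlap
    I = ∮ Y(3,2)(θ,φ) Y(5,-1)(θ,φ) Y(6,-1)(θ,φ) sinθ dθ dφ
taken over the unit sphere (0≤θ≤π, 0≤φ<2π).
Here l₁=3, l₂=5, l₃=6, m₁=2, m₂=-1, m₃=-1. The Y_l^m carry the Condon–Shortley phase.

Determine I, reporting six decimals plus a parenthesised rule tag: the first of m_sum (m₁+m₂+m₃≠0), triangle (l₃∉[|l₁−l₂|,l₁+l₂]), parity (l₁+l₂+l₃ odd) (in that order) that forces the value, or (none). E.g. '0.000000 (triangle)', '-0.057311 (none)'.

0.134828 (none)

Rules hold: Σm=0, L=14 even, 2≤6≤8.
N = 7·11·13 = 1001
Δ = 2!·4!·8!/15! = 1/675675
Racah Σ t=0..2: t=0:+1/8640 t=1:−1/2304 t=2:+1/8640 = -7/34560
⇒ 3j(3 5 6; 0 0 0)² = 7/429, sgn -1
Racah Σ t=0..1: t=0:+1/6912 t=1:−1/17280 = 1/11520
⇒ 3j(3 5 6; 2 -1 -1)² = 2/143, sgn -1
4πI² = N·(3j₀)²·(3jₘ)² = 98/429
I = +1·√(0.228438/4π) = 0.13482780
No selection rule forces the value: the integral is nonzero (none).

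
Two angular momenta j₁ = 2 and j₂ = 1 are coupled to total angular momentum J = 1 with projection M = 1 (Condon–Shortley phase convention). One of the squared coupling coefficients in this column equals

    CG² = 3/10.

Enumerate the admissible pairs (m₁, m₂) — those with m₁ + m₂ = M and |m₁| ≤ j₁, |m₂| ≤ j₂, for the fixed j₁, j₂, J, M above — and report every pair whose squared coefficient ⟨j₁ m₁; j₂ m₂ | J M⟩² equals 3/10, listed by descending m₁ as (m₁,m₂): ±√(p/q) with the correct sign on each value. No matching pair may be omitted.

Admissible pairs with m₁+m₂ = M = 1: (0,1), (1,0), (2,-1)
  (m₁,m₂)=(2,-1): CG² = 3/5, CG = +√(3/5)
  (m₁,m₂)=(1,0): CG² = 3/10, CG = −√(3/10)   ← matches the target
  (m₁,m₂)=(0,1): CG² = 1/10, CG = +√(1/10)
Pairs with CG² = 3/10: (1,0): −√(3/10)

(1,0): −√(3/10)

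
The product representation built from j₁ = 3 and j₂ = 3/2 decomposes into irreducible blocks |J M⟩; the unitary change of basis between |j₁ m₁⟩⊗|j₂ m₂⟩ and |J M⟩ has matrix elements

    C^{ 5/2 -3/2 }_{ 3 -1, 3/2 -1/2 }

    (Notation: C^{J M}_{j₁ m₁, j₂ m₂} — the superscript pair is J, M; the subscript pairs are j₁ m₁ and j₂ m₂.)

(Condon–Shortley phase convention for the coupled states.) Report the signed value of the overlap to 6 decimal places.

√[6·2!4!1!/8! · 2!4!1!2!1!4!] = √(576/35)
  +(−1)^0/∏(0,2,4,1,0,0)! = 1/48  (running 1/48)
  +(−1)^1/∏(1,1,3,0,1,1)! = -1/6  (running -7/48)
⟨..|..⟩ = √(576/35)·(-7/48) = -0.591608

-0.591608  (= −√(7/20))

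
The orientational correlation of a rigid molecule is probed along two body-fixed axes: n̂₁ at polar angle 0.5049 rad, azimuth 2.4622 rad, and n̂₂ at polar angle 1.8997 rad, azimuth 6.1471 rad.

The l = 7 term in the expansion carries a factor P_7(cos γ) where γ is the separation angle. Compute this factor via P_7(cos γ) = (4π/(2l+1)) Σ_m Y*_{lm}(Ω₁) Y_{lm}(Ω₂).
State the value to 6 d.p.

-0.221957

Addition theorem: P_7(cos γ) = (4π/15) Σ_m Y*_{lm}(Ω₁) Y_{lm}(Ω₂), m = −7…7:
  m=-7: Y*=-0.000134-0.003096i  Y=+0.197071+0.277099i  product +0.000831-0.000647i
  m=-6: Y*=-0.012461+0.016875i  Y=-0.297346-0.316449i  product +0.009045-0.001075i
  m=-5: Y*=+0.084228-0.021989i  Y=+0.077159+0.062450i  product +0.007872+0.003563i
  m=-4: Y*=-0.223014-0.100670i  Y=+0.267384+0.161860i  product -0.043336-0.063014i
  m=-3: Y*=+0.205090+0.406379i  Y=-0.200492-0.086725i  product -0.005876-0.099262i
  m=-2: Y*=+0.098759-0.458821i  Y=-0.221479-0.061814i  product -0.050235+0.095515i
  m=-1: Y*=-0.018845+0.015220i  Y=+0.250579+0.034312i  product -0.005244+0.003167i
  m=+0: Y*=-0.449159-0.000000i  Y=+0.202730+0.000000i  product -0.091058-0.000000i
  m=+1: Y*=+0.018845+0.015220i  Y=-0.250579+0.034312i  product -0.005244-0.003167i
  m=+2: Y*=+0.098759+0.458821i  Y=-0.221479+0.061814i  product -0.050235-0.095515i
  m=+3: Y*=-0.205090+0.406379i  Y=+0.200492-0.086725i  product -0.005876+0.099262i
  m=+4: Y*=-0.223014+0.100670i  Y=+0.267384-0.161860i  product -0.043336+0.063014i
  m=+5: Y*=-0.084228-0.021989i  Y=-0.077159+0.062450i  product +0.007872-0.003563i
  m=+6: Y*=-0.012461-0.016875i  Y=-0.297346+0.316449i  product +0.009045+0.001075i
  m=+7: Y*=+0.000134-0.003096i  Y=-0.197071+0.277099i  product +0.000831+0.000647i
Σ over m = -0.264942-0.000000i; ×(4π/15) → -0.221957-0.000000i. Real part: -0.221957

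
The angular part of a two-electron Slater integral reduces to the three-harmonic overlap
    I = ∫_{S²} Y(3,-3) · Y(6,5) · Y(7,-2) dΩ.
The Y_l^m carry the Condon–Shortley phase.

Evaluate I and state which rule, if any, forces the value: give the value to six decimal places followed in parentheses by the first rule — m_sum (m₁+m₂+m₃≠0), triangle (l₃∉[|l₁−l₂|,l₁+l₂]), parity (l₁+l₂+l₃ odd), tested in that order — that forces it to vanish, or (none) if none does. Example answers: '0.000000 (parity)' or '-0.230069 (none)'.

-0.055070 (none)

Checks pass: Σm=0; 16 even; l₃=7∈[3,9].
(2·3+1)(2·6+1)(2·7+1) = 1365
Δ: 2! 4! 10! / 17! → 1/2042040
sum: t=0:+1/207360 t=1:−1/57600 t=2:+1/207360 = -1/129600
3j²(3 6 7; 0 0 0) = Δ·Π!·Σ² = 168/12155  (sign +1)
sum: t=2:+1/17418240 = 1/17418240
3j²(3 6 7; -3 5 -2) = Δ·Π!·Σ² = 25/12376  (sign -1)
combine: 4πI² = 1365·168/12155·25/12376 = 1575/41327
take √, sign -1: I = -0.05507042
No selection rule forces the value: the integral is nonzero (none).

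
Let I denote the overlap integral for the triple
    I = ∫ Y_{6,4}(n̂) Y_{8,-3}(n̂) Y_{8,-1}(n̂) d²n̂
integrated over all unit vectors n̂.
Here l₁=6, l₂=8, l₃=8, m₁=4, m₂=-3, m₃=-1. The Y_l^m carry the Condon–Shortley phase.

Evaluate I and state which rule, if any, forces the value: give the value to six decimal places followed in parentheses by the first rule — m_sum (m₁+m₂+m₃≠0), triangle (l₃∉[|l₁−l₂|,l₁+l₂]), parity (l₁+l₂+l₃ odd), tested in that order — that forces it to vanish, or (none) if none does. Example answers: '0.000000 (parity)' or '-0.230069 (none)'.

-0.097571 (none)

m-sum 0 ✓  L=22 even ✓  2≤8≤14 ✓
Π(2lᵢ+1) = 13×17×17 = 3757
triangle coeff Δ(6,8,8) = 1/13742520792
Σ_t [0,6]: t=0:+1/41803776000 t=1:−1/435456000 t=2:+1/39813120 t=3:−1/18662400 t=4:+1/39813120 t=5:−1/435456000 t=6:+1/41803776000 = -11/1393459200
(3j)²=600/96577 [(6 8 8; 0 0 0)], sign=-1
Σ_t [0,2]: t=0:+1/497664000 t=1:−1/248832000 t=2:+1/1045094400 = -11/10450944000
(3j)²=495/96577 [(6 8 8; 4 -3 -1)], sign=+1
⇒ 4πI² = 297000/2482597
I = (-1)√(297000/2482597/(4π)) = -0.09757087
No selection rule forces the value: the integral is nonzero (none).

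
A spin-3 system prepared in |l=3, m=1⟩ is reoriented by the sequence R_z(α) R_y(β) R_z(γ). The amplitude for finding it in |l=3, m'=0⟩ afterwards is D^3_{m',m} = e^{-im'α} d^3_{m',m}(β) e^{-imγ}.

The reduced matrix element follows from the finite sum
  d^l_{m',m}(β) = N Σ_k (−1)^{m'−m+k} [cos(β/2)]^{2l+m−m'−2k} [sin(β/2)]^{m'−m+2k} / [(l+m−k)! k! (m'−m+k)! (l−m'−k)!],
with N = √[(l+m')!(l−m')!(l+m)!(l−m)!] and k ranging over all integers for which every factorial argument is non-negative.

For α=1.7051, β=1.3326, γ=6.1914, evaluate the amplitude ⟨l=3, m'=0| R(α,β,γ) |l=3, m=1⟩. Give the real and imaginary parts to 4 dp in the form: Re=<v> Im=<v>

D^3_{0,1}(1.7051,1.3326,6.1914) = e^{-i·0·1.7051}·d^3_{0,1}(1.3326)·e^{-i·1·6.1914}. Compute d first:
c=cos(1.332600/2)=0.786114, s=sin(1.332600/2)=0.618082; N=√[6·6·24·2]=41.569219
Admissible k: 1..3 (factorial args all ≥0)
  k=1: (−1)^0·41.5692/(12)·0.7861^5·0.6181^1 = +0.642782
  k=2: (−1)^1·41.5692/(4)·0.7861^3·0.6181^3 = -1.192081
  k=3: (−1)^2·41.5692/(12)·0.7861^1·0.6181^5 = +0.245643
d^3_{0,1}(1.3326) = +0.642782 -1.192081 +0.245643 = -0.303655
D = (+1.000000+0.000000i)·(-0.303655)·(+0.995791+0.091656i) = -0.302377-0.027832i

Re=-0.3024 Im=-0.0278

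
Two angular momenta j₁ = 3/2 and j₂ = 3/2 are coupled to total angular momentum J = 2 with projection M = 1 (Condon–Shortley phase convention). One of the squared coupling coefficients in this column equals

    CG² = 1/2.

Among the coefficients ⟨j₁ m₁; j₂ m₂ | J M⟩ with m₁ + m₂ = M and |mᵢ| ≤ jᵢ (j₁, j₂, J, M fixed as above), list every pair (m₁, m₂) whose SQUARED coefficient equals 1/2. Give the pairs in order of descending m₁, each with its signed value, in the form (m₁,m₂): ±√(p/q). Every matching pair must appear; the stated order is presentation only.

Admissible pairs with m₁+m₂ = M = 1: (-1/2,3/2), (1/2,1/2), (3/2,-1/2)
  (m₁,m₂)=(3/2,-1/2): CG² = 1/2, CG = +√(1/2)   ← matches the target
  (m₁,m₂)=(1/2,1/2): CG² = 0/1, CG = 0
  (m₁,m₂)=(-1/2,3/2): CG² = 1/2, CG = −√(1/2)   ← matches the target
Pairs with CG² = 1/2: (3/2,-1/2): +√(1/2); (-1/2,3/2): −√(1/2)

(3/2,-1/2): +√(1/2); (-1/2,3/2): −√(1/2)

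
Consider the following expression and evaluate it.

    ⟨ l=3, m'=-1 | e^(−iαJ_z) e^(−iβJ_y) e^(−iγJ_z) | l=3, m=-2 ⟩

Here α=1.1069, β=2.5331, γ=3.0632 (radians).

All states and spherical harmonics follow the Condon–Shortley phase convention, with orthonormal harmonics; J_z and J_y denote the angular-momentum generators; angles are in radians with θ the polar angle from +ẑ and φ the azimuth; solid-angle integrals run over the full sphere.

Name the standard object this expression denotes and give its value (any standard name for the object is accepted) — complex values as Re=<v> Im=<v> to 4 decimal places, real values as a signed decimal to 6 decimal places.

This is a Wigner D-matrix element — the rotation-matrix element ⟨l m'| R(α,β,γ) |l m⟩ in the angular-momentum basis.
First d^3_{-1,-2}(β=2.5331), then the phase factors e^{-i(-1)α} and e^{-i(-2)γ}:
c=cos(2.533100/2)=0.299574, s=sin(2.533100/2)=0.954073; N=√[2·24·1·120]=75.894664
k∈{0,1} keeps every argument non-negative
  k=0: (−1)^1·75.8947/(24)·0.2996^5·0.9541^1 = -0.007280
  k=1: (−1)^2·75.8947/(12)·0.2996^3·0.9541^3 = +0.147669
d^3_{-1,-2}(2.5331) = -0.007280 +0.147669 = +0.140389
Attach z-rotation phases: D = e^{-i(-1)(1.1069)}·(+0.140389)·e^{-i(-2)(3.0632)} = +0.081649+0.114204i

Wigner D-matrix element, Re=0.0816 Im=0.1142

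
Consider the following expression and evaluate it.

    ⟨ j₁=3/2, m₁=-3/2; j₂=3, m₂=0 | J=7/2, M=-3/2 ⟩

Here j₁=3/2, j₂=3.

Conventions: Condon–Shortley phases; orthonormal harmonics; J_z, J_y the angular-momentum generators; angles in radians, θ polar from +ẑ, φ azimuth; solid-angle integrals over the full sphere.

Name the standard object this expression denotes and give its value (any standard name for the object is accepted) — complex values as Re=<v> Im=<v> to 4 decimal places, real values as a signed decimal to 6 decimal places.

Clebsch–Gordan coefficient, −√(10/21) ≈ -0.690066

This is a Clebsch–Gordan (vector-coupling) coefficient.
√[8·1!2!5!/9! · 0!3!3!3!2!5!] = √(1920/7)
  +(−1)^1/∏(1,0,2,2,0,3)! = -1/24  (running -1/24)
⟨..|..⟩ = √(1920/7)·(-1/24) = -0.690066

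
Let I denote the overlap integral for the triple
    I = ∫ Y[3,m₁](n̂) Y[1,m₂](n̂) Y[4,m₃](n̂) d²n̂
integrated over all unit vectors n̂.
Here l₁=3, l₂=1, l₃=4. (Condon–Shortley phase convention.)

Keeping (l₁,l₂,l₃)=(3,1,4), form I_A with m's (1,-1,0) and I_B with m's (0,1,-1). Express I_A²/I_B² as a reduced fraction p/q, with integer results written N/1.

3/5

Same 3,1,4: normalisation and zero-m 3j drop out of the ratio.
A: Δ: 0! 6! 2! / 9! → 1/252; sum: t=0:+1/96 = 1/96; 3j²(3 1 4; 1 -1 0) = Δ·Π!·Σ² = 1/42  (sign +1)
B: Δ: 0! 6! 2! / 9! → 1/252; sum: t=0:+1/72 = 1/72; 3j²(3 1 4; 0 1 -1) = Δ·Π!·Σ² = 5/126  (sign -1)
I_A²/I_B² = (1/42)/(5/126) = 3/5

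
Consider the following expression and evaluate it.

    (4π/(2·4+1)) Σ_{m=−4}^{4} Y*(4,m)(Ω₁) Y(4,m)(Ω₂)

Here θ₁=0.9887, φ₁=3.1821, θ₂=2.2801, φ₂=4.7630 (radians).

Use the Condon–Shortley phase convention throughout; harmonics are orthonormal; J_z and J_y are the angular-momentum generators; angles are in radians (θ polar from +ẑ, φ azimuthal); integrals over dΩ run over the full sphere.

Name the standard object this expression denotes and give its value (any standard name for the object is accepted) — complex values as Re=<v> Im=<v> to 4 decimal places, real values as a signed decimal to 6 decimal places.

Legendre polynomial (addition theorem), -0.045955

This sum is the spherical-harmonic addition theorem: it equals the Legendre polynomial P_l(cos γ) of the angle γ between the two directions.
Expand P_4 via completeness: Σ_{m} conj(Y_{4,m}) at Ω₁ times Y_{4,m} at Ω₂ —
  [-4]  conj(Y_{4,-4})(Ω₁) = (0.212625, 0.034756) ; Y_{4,-4}(Ω₂) = (0.143724, -0.029500) ; Δ = (0.031585, -0.001277)
  [-3]  conj(Y_{4,-3})(Ω₁) = (-0.398114, -0.048619) ; Y_{4,-3}(Ω₂) = (0.053874, 0.352094) ; Δ = (-0.004330, -0.142793)
  [-2]  conj(Y_{4,-2})(Ω₁) = (0.259582, 0.021076) ; Y_{4,-2}(Ω₂) = (-0.377400, 0.038332) ; Δ = (-0.098774, 0.001996)
  [-1]  conj(Y_{4,-1})(Ω₁) = (0.191947, 0.007780) ; Y_{4,-1}(Ω₂) = (0.000362, 0.007147) ; Δ = (0.000014, 0.001375)
  [+0]  conj(Y_{4,0})(Ω₁) = (-0.303616, -0.000000) ; Y_{4,0}(Ω₂) = (-0.362623, 0.000000) ; Δ = (0.110098, 0.000000)
  [+1]  conj(Y_{4,1})(Ω₁) = (-0.191947, 0.007780) ; Y_{4,1}(Ω₂) = (-0.000362, 0.007147) ; Δ = (0.000014, -0.001375)
  [+2]  conj(Y_{4,2})(Ω₁) = (0.259582, -0.021076) ; Y_{4,2}(Ω₂) = (-0.377400, -0.038332) ; Δ = (-0.098774, -0.001996)
  [+3]  conj(Y_{4,3})(Ω₁) = (0.398114, -0.048619) ; Y_{4,3}(Ω₂) = (-0.053874, 0.352094) ; Δ = (-0.004330, 0.142793)
  [+4]  conj(Y_{4,4})(Ω₁) = (0.212625, -0.034756) ; Y_{4,4}(Ω₂) = (0.143724, 0.029500) ; Δ = (0.031585, 0.001277)
Accumulated sum (-0.032913, 0.000000); after 4π/(2l+1) scaling, (-0.045955, 0.000000) ⇒ P_4 = -0.045955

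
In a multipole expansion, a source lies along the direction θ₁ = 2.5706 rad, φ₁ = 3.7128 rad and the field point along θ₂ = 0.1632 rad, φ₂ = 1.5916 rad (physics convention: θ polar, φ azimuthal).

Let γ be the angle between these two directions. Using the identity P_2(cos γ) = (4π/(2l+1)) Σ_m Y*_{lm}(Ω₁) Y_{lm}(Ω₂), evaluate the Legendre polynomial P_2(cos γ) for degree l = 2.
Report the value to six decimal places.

Addition theorem: P_2(cos γ) = (4π/5) Σ_m Y*_{lm}(Ω₁) Y_{lm}(Ω₂), m = −2…2:
  m=-2: (+0.046871+0.102637i) × (-0.010188+0.000424i) = -0.000521-0.001026i  (running Σ = -0.000521-0.001026i)
  m=-1: (+0.295532+0.189930i) × (-0.002576-0.123826i) = +0.022757-0.037084i  (running Σ = +0.022236-0.038110i)
  m=0: (+0.354401-0.000000i) × (+0.605805+0.000000i) = +0.214698+0.000000i  (running Σ = +0.236934-0.038110i)
  m=1: (-0.295532+0.189930i) × (+0.002576-0.123826i) = +0.022757+0.037084i  (running Σ = +0.259691-0.001026i)
  m=2: (+0.046871-0.102637i) × (-0.010188-0.000424i) = -0.000521+0.001026i  (running Σ = +0.259170-0.000000i)
Σ over m = +0.259170-0.000000i; ×(4π/5) → +0.651364-0.000000i. Real part: 0.651364

0.651364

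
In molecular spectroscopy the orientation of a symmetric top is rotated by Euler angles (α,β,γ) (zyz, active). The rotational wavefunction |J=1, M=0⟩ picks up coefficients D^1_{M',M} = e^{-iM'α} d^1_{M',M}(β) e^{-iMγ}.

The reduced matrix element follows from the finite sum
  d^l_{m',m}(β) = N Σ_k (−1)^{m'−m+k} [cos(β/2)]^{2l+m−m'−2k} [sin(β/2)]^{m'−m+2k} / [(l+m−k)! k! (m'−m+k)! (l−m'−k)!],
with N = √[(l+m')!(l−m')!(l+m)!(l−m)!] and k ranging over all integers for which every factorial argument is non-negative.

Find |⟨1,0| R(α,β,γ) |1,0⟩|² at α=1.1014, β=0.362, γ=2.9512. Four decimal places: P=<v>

First d^1_{0,0}(β=0.3620), then the phase factors e^{-i(0)α} and e^{-i(0)γ}:
Half-angle: c=0.983664, s=0.180013. N=√(1·1·1·1)=1.000000
k∈{0,1} keeps every argument non-negative
  k=0: (−1)^0·1.0000/(1)·0.9837^2·0.1800^0 = +0.967595
  k=1: (−1)^1·1.0000/(1)·0.9837^0·0.1800^2 = -0.032405
d^1_{0,0}(0.3620) = +0.967595 -0.032405 = +0.935190
|D^1_{0,0}|² = |d^1_{0,0}(β)|² = (+0.935190)² = 0.874581 (the z-rotation phases have unit modulus)

P=0.8746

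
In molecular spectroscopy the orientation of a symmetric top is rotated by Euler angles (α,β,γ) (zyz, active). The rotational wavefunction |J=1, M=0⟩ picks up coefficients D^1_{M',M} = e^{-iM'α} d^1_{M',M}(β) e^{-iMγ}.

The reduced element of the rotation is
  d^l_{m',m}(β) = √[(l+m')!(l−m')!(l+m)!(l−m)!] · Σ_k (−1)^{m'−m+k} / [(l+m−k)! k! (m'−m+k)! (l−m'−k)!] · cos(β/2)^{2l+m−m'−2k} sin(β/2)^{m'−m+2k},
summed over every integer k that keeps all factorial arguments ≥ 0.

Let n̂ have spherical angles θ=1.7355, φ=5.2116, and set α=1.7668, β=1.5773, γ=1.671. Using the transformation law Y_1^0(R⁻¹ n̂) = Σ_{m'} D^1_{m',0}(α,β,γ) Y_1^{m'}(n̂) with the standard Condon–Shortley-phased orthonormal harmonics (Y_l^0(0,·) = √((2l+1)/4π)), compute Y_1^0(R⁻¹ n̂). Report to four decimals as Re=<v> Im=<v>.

Re=-0.4595 Im=0.0000

Need the full column D^1_{m',0} for m'=−1..1 at α=1.7668, β=1.5773, γ=1.6710.
cos(β/2)=0.704804, sin(β/2)=0.709402
d^1_{-1,0}: single k=1 term ⇒ +0.707092;  D = -0.137707+0.693553i
d^1_{0,0}: k∈[0..1] ⇒ +0.496748 -0.503252 = -0.006504;  D = -0.006504+0.000000i
d^1_{1,0}: single k=0 term ⇒ -0.707092;  D = +0.137707+0.693553i
Y_1^{m'}(θ=1.7355,φ=5.2116) and Σ D·Y over m':
  (-0.1377+0.6936i)·(+0.1632+0.2992i)  (-0.0065+0.0000i)·(-0.0801+0.0000i)  (+0.1377+0.6936i)·(-0.1632+0.2992i)
Y_1^0(R⁻¹ n̂) = -0.459473+0.000000i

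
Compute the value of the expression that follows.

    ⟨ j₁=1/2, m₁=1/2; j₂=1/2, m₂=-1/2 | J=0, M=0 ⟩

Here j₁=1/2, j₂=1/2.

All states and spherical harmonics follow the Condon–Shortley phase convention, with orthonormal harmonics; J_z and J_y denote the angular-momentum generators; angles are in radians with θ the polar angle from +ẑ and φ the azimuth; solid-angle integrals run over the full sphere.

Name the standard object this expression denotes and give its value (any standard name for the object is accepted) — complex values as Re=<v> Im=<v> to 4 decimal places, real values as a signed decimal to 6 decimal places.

Clebsch–Gordan coefficient, +√(1/2) ≈ +0.707107

This is a Clebsch–Gordan (vector-coupling) coefficient.
j₁+j₂−J=1  J+j₁−j₂=0  J−j₁+j₂=0  j₁+j₂+J+1=2
(j₁±m₁, j₂±m₂, J±M) = (1,0,0,1,0,0)
P² = 1/2
sum k=0..0:
  [0] +1/1 = 1
S = 1
C² = P²·S² = 1/2 ; C = +0.707107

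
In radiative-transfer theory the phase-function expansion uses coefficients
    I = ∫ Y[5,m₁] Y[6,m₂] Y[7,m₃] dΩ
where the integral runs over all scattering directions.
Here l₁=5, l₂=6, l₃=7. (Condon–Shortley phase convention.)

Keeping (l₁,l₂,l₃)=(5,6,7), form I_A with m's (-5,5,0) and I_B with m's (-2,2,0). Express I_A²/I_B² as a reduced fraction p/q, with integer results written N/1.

Shared (l₁,l₂,l₃)=(5,6,7): N and (l;000)² cancel in I_A²/I_B².
A: Δ = 4!·6!·8!/19! = 1/174594420; Racah Σ t=4..4: t=4:+1/87091200 = 1/87091200; ⇒ 3j(5 6 7; -5 5 0)² = 35/12597, sgn -1
B: Δ = 4!·6!·8!/19! = 1/174594420; Racah Σ t=1..4: t=1:−1/21772800 t=2:+1/691200 t=3:−1/207360 t=4:+1/497664 = -41/29030400; ⇒ 3j(5 6 7; -2 2 0)² = 11767/1385670, sgn +1
I_A²/I_B² = (35/12597)/(11767/1385670) = 550/1681

550/1681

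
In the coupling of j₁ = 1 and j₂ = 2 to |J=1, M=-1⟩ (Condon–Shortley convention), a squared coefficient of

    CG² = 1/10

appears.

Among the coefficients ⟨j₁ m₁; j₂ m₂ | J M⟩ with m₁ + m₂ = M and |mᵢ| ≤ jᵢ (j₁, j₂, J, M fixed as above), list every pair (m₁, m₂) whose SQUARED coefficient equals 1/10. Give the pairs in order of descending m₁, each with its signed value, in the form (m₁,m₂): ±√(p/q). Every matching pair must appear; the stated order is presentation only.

Admissible pairs with m₁+m₂ = M = -1: (-1,0), (0,-1), (1,-2)
  (m₁,m₂)=(1,-2): CG² = 3/5, CG = +√(3/5)
  (m₁,m₂)=(0,-1): CG² = 3/10, CG = −√(3/10)
  (m₁,m₂)=(-1,0): CG² = 1/10, CG = +√(1/10)   ← matches the target
Pairs with CG² = 1/10: (-1,0): +√(1/10)

(-1,0): +√(1/10)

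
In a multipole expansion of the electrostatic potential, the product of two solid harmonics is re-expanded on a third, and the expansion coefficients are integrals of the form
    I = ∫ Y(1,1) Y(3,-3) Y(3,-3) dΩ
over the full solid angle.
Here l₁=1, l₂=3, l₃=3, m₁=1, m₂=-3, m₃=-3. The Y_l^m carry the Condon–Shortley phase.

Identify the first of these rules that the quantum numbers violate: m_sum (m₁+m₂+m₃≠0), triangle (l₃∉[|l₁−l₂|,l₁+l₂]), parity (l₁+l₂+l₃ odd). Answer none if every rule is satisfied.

azimuthal sum: 1 − 3 − 3 = -5  ✗
2 ≤ 3 ≤ 4 (triangle on l)
L = 1 + 3 + 3 = 7 (odd)

m_sum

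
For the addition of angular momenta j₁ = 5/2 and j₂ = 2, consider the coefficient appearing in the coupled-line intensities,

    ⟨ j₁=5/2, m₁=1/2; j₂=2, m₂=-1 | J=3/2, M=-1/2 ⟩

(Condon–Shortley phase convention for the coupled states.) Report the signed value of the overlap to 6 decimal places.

−√(5/21) = -0.487950

√[4·3!2!1!/7! · 3!2!1!3!1!2!] = √(48/35)
  +(−1)^0/∏(0,3,2,1,0,0)! = 1/12  (running 1/12)
  +(−1)^1/∏(1,2,1,0,1,1)! = -1/2  (running -5/12)
⟨..|..⟩ = √(48/35)·(-5/12) = -0.487950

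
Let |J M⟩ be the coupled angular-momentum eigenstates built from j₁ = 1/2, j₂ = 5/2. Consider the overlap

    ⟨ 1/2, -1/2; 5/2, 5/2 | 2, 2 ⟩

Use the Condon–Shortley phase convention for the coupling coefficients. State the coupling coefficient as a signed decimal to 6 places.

triangle: 1!×0!×4!/6! = 24/720
(j±m)!: 0!×1!×5!×0!×4!×0! = 2880
prefactor² = (2J+1)×Δ×N² = 480
  k=1: −1/(1!×0!×0!×4!×0!×0!) = -1/24
Σ = -1/24  ⇒  CG² = 480×(-1/24)² = 5/6
CG = −√(5/6) = -0.912871

−√(5/6) = -0.912871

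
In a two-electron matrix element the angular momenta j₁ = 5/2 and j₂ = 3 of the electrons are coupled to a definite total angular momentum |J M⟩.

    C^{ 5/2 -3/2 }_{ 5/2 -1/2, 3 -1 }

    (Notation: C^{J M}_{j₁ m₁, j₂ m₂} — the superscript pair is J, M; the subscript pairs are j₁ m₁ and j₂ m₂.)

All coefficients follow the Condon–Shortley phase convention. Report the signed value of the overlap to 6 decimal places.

j₁+j₂−J=3  J+j₁−j₂=2  J−j₁+j₂=3  j₁+j₂+J+1=9
(j₁±m₁, j₂±m₂, J±M) = (2,3,2,4,1,4)
P² = 576/35
sum k=1..2:
  [1] −1/8 = -1/8
  [2] +1/12 = 1/12
S = -1/24
C² = P²·S² = 1/35 ; C = -0.169031

-0.169031  (= −√(1/35))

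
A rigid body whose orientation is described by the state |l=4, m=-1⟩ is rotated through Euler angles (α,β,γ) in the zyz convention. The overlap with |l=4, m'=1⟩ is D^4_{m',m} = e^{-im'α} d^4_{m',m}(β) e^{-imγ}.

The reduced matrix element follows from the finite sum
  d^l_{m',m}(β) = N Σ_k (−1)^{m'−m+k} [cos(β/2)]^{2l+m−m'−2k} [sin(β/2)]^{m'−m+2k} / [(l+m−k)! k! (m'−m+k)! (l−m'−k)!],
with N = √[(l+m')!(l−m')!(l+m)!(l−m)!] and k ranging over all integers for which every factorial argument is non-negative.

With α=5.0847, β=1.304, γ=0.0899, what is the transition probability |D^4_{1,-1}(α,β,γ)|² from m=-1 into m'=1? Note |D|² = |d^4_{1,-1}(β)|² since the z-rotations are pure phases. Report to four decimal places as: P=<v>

D^4_{1,-1}(5.0847,1.3040,0.0899) = e^{-i·1·5.0847}·d^4_{1,-1}(1.3040)·e^{-i·-1·0.0899}. Compute d first:
c=cos(1.304000/2)=0.794872, s=sin(1.304000/2)=0.606777; N=√[120·6·6·120]=720.000000
k∈{0,1,2,3} keeps every argument non-negative
  k=0: (−1)^2·720.0000/(72)·0.7949^6·0.6068^2 = +0.928627
  k=1: (−1)^3·720.0000/(24)·0.7949^4·0.6068^4 = -1.623406
  k=2: (−1)^4·720.0000/(48)·0.7949^2·0.6068^6 = +0.473001
  k=3: (−1)^5·720.0000/(720)·0.7949^0·0.6068^8 = -0.018375
d^4_{1,-1}(1.3040) = +0.928627 -1.623406 +0.473001 -0.018375 = -0.240154
|D^4_{1,-1}|² = |d^4_{1,-1}(β)|² = (-0.240154)² = 0.057674 (the z-rotation phases have unit modulus)

P=0.0577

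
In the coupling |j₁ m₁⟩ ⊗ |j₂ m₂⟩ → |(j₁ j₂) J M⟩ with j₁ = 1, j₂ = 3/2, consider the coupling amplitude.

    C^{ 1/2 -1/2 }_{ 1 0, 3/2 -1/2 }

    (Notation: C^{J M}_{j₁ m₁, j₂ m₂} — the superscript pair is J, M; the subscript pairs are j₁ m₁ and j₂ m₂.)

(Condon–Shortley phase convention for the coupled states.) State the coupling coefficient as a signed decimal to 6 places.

√[2·2!0!1!/4! · 1!1!1!2!0!1!] = √(1/3)
  +(−1)^1/∏(1,1,0,0,0,1)! = -1  (running -1)
⟨..|..⟩ = √(1/3)·(-1) = -0.577350

-0.577350  (= −√(1/3))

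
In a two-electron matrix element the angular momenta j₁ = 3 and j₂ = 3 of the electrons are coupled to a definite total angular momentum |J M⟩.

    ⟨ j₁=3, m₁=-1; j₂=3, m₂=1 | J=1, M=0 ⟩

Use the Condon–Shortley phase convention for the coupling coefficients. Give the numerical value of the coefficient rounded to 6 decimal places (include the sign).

j₁+j₂−J=5  J+j₁−j₂=1  J−j₁+j₂=1  j₁+j₂+J+1=8
(j₁±m₁, j₂±m₂, J±M) = (2,4,4,2,1,1)
P² = 144/7
sum k=3..4:
  [3] −1/12 = -1/12
  [4] +1/24 = 1/24
S = -1/24
C² = P²·S² = 1/28 ; C = -0.188982

-0.188982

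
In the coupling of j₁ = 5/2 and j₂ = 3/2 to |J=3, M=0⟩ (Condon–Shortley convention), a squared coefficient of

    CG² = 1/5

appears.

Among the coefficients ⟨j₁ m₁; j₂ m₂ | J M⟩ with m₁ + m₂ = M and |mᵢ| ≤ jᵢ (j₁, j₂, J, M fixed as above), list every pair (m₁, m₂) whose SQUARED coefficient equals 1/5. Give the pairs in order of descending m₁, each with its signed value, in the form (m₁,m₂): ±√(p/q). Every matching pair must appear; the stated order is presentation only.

(1/2,-1/2): +√(1/5); (-1/2,1/2): −√(1/5)

Admissible pairs with m₁+m₂ = M = 0: (-3/2,3/2), (-1/2,1/2), (1/2,-1/2), (3/2,-3/2)
  (m₁,m₂)=(3/2,-3/2): CG² = 3/10, CG = +√(3/10)
  (m₁,m₂)=(1/2,-1/2): CG² = 1/5, CG = +√(1/5)   ← matches the target
  (m₁,m₂)=(-1/2,1/2): CG² = 1/5, CG = −√(1/5)   ← matches the target
  (m₁,m₂)=(-3/2,3/2): CG² = 3/10, CG = −√(3/10)
Pairs with CG² = 1/5: (1/2,-1/2): +√(1/5); (-1/2,1/2): −√(1/5)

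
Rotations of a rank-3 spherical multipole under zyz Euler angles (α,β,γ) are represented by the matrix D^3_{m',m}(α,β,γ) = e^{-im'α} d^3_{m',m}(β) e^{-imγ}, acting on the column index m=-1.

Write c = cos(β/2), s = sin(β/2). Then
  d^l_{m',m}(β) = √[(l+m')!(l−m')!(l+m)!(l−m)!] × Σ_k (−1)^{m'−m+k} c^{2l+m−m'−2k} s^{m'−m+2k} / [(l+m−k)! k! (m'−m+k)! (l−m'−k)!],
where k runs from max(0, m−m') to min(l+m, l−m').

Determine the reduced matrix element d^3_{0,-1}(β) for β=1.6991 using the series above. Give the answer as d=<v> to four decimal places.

d=0.3943

d^3_{0,-1}(β=1.6991) via the finite sum:
Half-angle: c=0.660321, s=0.750983. N=√(6·6·2·24)=41.569219
k: max(0,(-1)−(0))=0 … min(3+(-1),3−(0))=2
  k=0: (−1)^1·41.5692/(12)·0.6603^5·0.7510^1 = -0.326586
  k=1: (−1)^2·41.5692/(4)·0.6603^3·0.7510^3 = +1.267268
  k=2: (−1)^3·41.5692/(12)·0.6603^1·0.7510^5 = -0.546383
d^3_{0,-1}(1.6991) = -0.326586 +1.267268 -0.546383 = +0.394299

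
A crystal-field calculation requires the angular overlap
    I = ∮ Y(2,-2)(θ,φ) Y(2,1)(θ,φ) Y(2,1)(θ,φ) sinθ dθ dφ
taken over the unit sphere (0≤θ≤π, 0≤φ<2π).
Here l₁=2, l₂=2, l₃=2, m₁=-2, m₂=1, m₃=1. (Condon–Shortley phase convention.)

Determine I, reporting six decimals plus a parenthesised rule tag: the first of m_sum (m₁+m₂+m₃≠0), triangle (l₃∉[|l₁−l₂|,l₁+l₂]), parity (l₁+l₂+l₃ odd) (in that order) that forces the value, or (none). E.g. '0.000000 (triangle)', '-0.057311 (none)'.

0.220728 (none)

m-sum 0 ✓  L=6 even ✓  0≤2≤4 ✓
Π(2lᵢ+1) = 5×5×5 = 125
triangle coeff Δ(2,2,2) = 1/630
Σ_t [0,2]: t=0:+1/8 t=1:−1/1 t=2:+1/8 = -3/4
(3j)²=2/35 [(2 2 2; 0 0 0)], sign=-1
Σ_t [2,2]: t=2:+1/4 = 1/4
(3j)²=3/35 [(2 2 2; -2 1 1)], sign=-1
⇒ 4πI² = 30/49
I = (+1)√(30/49/(4π)) = 0.22072812
No selection rule forces the value: the integral is nonzero (none).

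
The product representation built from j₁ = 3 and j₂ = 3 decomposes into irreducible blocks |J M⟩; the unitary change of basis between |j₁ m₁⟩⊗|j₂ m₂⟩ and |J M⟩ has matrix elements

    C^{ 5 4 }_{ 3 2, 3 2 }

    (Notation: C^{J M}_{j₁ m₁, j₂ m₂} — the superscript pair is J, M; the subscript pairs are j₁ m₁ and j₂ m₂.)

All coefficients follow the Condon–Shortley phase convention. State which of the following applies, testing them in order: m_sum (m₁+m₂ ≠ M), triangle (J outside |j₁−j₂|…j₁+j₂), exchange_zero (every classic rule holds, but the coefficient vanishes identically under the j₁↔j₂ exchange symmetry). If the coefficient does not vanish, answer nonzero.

exchange_zero

m-sum: m₁+m₂ = 2+2 = 4, M = 4  ✓
triangle: |j₁−j₂| = 0 ≤ J = 5 ≤ j₁+j₂ = 6  ✓
exchange: j₁=j₂ and m₁=m₂, and (−1)^(j₁+j₂−J) = (−1)^1 = −1 forces ⟨j₁m₁;j₂m₂|JM⟩ = −⟨j₂m₂;j₁m₁|JM⟩ = −⟨j₁m₁;j₂m₂|JM⟩ ⇒ the coefficient vanishes identically
Racah sum check: Σ_k collapses to 0 ⇒ CG = 0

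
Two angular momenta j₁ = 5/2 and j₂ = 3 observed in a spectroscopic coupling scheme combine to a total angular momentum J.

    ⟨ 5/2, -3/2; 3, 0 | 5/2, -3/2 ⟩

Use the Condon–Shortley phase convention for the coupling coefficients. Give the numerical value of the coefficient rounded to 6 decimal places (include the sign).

triangle: 3!×2!×3!/9! = 72/362880
(j±m)!: 1!×4!×3!×3!×1!×4! = 20736
prefactor² = (2J+1)×Δ×N² = 864/35
  k=2: +1/(2!×1!×2!×1!×0!×2!) = 1/8
  k=3: −1/(3!×0!×1!×0!×1!×3!) = -1/36
Σ = 7/72  ⇒  CG² = 864/35×(7/72)² = 7/30
CG = +√(7/30) = +0.483046

+√(7/30) = +0.483046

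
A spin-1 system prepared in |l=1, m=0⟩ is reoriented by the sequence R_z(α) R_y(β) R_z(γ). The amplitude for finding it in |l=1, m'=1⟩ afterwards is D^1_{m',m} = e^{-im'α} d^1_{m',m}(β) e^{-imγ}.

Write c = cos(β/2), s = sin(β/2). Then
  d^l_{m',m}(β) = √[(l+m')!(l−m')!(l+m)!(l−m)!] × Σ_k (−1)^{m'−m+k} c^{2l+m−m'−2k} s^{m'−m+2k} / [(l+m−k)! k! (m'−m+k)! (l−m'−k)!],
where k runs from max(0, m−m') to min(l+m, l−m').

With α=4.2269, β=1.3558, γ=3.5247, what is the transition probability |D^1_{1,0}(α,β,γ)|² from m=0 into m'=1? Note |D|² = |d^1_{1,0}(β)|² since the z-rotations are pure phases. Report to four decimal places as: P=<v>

P=0.4772

Split into d^1_{1,0}(β=1.3558) × two z-phases.
With c≡cos(β/2)=0.778891 and s≡sin(β/2)=0.627159, N=[2·1·1·1]^{1/2}=1.414214
The bounds max(0,m−m')=0 and min(l+m,l−m')=0 give 1 term
  k=0: (−1)^1·1.4142/(1)·0.7789^1·0.6272^1 = -0.690827
d^1_{1,0}(1.3558) = -0.690827
|D^1_{1,0}|² = |d^1_{1,0}(β)|² = (-0.690827)² = 0.477242 (the z-rotation phases have unit modulus)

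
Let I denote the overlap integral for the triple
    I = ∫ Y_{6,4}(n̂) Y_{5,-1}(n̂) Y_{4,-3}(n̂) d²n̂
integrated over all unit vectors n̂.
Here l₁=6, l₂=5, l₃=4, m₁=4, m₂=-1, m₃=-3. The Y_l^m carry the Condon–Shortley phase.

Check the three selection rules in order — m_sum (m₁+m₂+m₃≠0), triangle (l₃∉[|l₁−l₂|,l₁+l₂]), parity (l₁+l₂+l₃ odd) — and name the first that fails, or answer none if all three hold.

m₁+m₂+m₃ = 4 − 1 − 3 = 0  ✓
triangle: |6−5|=1 ≤ l₃=4 ≤ 6+5=11  ✓
parity: l₁+l₂+l₃ = 15 is odd  ✗

parity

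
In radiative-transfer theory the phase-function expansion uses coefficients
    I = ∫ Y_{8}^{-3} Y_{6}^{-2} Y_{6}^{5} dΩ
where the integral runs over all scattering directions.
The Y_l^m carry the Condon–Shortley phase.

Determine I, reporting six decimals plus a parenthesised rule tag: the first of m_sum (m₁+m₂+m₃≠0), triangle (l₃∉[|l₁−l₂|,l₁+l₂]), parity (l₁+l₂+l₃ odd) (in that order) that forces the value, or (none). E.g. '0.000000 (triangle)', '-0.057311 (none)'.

-0.134735 (none)

Checks pass: Σm=0; 20 even; l₃=6∈[2,14].
(2·8+1)(2·6+1)(2·6+1) = 2873
Δ: 8! 8! 4! / 21! → 1/1309458150
sum: t=2:+1/49766400 t=3:−1/3110400 t=4:+1/1327104 t=5:−1/3110400 t=6:+1/49766400 = 1/6635520
3j²(8 6 6; 0 0 0) = Δ·Π!·Σ² = 350/46189  (sign +1)
sum: t=3:−1/174182400 t=4:+1/69672960 = 1/116121600
3j²(8 6 6; -3 -2 5) = Δ·Π!·Σ² = 44/4199  (sign -1)
combine: 4πI² = 2873·350/46189·44/4199 = 1400/6137
take √, sign -1: I = -0.13473519
No selection rule forces the value: the integral is nonzero (none).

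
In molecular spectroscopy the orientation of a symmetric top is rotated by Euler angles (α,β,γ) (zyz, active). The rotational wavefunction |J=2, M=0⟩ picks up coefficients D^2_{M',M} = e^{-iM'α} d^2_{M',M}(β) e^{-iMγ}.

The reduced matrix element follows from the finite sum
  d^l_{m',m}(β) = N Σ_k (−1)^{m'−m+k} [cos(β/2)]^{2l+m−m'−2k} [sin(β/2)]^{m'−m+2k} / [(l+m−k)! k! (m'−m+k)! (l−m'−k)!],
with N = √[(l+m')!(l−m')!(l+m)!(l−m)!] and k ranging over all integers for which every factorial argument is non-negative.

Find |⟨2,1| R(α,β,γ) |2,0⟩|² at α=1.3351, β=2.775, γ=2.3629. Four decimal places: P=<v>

P=0.1680

D^2_{1,0}(1.3351,2.7750,2.3629) = e^{-i·1·1.3351}·d^2_{1,0}(2.7750)·e^{-i·0·2.3629}. Compute d first:
Half-angle: c=0.182272, s=0.983248. N=√(6·1·2·2)=4.898979
k: max(0,(0)−(1))=0 … min(2+(0),2−(1))=1
  k=0: (−1)^1·4.8990/(2)·0.1823^3·0.9832^1 = -0.014585
  k=1: (−1)^2·4.8990/(2)·0.1823^1·0.9832^3 = +0.424409
d^2_{1,0}(2.7750) = -0.014585 +0.424409 = +0.409824
|D^2_{1,0}|² = |d^2_{1,0}(β)|² = (+0.409824)² = 0.167956 (the z-rotation phases have unit modulus)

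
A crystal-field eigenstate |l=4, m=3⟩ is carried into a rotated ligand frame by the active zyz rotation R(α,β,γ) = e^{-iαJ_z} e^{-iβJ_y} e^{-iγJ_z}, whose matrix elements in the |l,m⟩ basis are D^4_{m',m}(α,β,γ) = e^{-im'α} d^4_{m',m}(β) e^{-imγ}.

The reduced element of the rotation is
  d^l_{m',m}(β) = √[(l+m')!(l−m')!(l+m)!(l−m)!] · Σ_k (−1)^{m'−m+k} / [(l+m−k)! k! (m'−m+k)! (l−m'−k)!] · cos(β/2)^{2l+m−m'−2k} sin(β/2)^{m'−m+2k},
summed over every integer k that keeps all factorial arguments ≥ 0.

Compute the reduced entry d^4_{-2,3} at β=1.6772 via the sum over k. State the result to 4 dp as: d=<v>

d^4_{-2,3}(β=1.6772) via the finite sum:
Half-angle: c=0.668505, s=0.743708. N=√(2·720·5040·1)=2693.993318
k: max(0,(3)−(-2))=5 … min(4+(3),4−(-2))=6
  k=5: (−1)^0·2693.9933/(240)·0.6685^3·0.7437^5 = +0.762976
  k=6: (−1)^1·2693.9933/(720)·0.6685^1·0.7437^7 = -0.314764
d^4_{-2,3}(1.6772) = +0.762976 -0.314764 = +0.448211

d=0.4482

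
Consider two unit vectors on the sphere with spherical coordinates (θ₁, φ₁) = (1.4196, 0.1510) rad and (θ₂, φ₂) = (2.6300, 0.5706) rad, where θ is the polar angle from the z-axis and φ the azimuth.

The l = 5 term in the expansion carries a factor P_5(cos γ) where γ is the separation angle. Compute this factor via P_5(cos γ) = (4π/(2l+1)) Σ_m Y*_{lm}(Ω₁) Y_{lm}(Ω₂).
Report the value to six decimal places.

Term-by-term m-sum for l=5 (normalisation 4π/11 = 1.142397):
  term(m=-5) = -0.00288 - 0.00494j   from Y*(Ω₁)=0.31917 + 0.30033j, Y(Ω₂)=-0.01251 - 0.00371j
  term(m=-4) = 0.00167 + 0.01543j   from Y*(Ω₁)=0.17379 + 0.11992j, Y(Ω₂)=0.04801 + 0.05568j
  term(m=-3) = -0.01937 + 0.06004j   from Y*(Ω₁)=-0.23916 - 0.11642j, Y(Ω₂)=-0.03333 - 0.23482j
  term(m=-2) = 0.07047 - 0.07849j   from Y*(Ω₁)=-0.22198 - 0.06915j, Y(Ω₂)=-0.18897 + 0.41248j
  term(m=-1) = 0.07843 - 0.03499j   from Y*(Ω₁)=0.21699 + 0.03302j, Y(Ω₂)=0.32929 - 0.21134j
  term(m=+0) = 0.04354 + 0.00000j   from Y*(Ω₁)=0.23682 + 0.00000j, Y(Ω₂)=0.18385 + 0.00000j
  term(m=+1) = 0.07843 + 0.03499j   from Y*(Ω₁)=-0.21699 + 0.03302j, Y(Ω₂)=-0.32929 - 0.21134j
  term(m=+2) = 0.07047 + 0.07849j   from Y*(Ω₁)=-0.22198 + 0.06915j, Y(Ω₂)=-0.18897 - 0.41248j
  term(m=+3) = -0.01937 - 0.06004j   from Y*(Ω₁)=0.23916 - 0.11642j, Y(Ω₂)=0.03333 - 0.23482j
  term(m=+4) = 0.00167 - 0.01543j   from Y*(Ω₁)=0.17379 - 0.11992j, Y(Ω₂)=0.04801 - 0.05568j
  term(m=+5) = -0.00288 + 0.00494j   from Y*(Ω₁)=-0.31917 + 0.30033j, Y(Ω₂)=0.01251 - 0.00371j
Σ over m = 0.30019 - 0.00000j; ×(4π/11) → 0.34293 - 0.00000j. Real part: 0.342934

0.342934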